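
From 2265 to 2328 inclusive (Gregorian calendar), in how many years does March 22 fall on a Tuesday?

9

Track March 22's weekday year by year (advancing +1, or +2 across a Feb 29):
  2265: Wed  2266: Thu (+1)  2267: Fri (+1)  2268: Sun (+2)  2269: Mon (+1)
  2270: Tue (+1) ✓  2271: Wed (+1)  2272: Fri (+2)  2273: Sat (+1)  2274: Sun (+1)
  2275: Mon (+1)  2276: Wed (+2)  2277: Thu (+1)  2278: Fri (+1)  … (36 more years) …
  2315: Mon (+1)  2316: Wed (+2)  2317: Thu (+1)  2318: Fri (+1)  2319: Sat (+1)
  2320: Mon (+2)  2321: Tue (+1) ✓  2322: Wed (+1)  2323: Thu (+1)  2324: Sat (+2)
  2325: Sun (+1)  2326: Mon (+1)  2327: Tue (+1) ✓  2328: Thu (+2)
Tuesday years: 2270, 2281, 2287, 2292, 2298, 2304, 2310, 2321, 2327 — 9 in total.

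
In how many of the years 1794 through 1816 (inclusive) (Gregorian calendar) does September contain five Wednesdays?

September has 30 days; it has five Wednesdays when Wednesday falls among the first (month-length − 28) days — i.e. when September 1 is one of Wednesday/Tuesday.
September 1 by year: 1794:Mon 1795:Tue✓ 1796:Thu 1797:Fri 1798:Sat 1799:Sun 1800:Mon 1801:Tue✓ 1802:Wed✓ 1803:Thu 1804:Sat 1805:Sun 1806:Mon 1807:Tue✓ 1808:Thu 1809:Fri 1810:Sat 1811:Sun 1812:Tue✓ 1813:Wed✓ 1814:Thu 1815:Fri 1816:Sun
Years with five Wednesdays: 1795, 1801, 1802, 1807, 1812, 1813 → 6.

6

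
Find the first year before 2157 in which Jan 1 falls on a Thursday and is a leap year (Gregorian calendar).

Jan 1 advances by 2 weekdays after a leap year and by 1 after a common year.
2157: Jan 1 is Saturday.
2156: Thursday (leap)
2156 begins on a Thursday and is a leap year.

2156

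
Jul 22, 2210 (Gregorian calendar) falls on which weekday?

January 1, 2210 is a Monday.
July 22 is day 203 of the year, i.e. 202 days after Jan 1.
202 mod 7 = 6, so advance 6 weekdays from Monday: Sunday.

Sunday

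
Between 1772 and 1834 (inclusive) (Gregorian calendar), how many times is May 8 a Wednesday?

9

Track May 8's weekday year by year (advancing +1, or +2 across a Feb 29):
  1772: Fri  1773: Sat (+1)  1774: Sun (+1)  1775: Mon (+1)  1776: Wed (+2) ✓
  1777: Thu (+1)  1778: Fri (+1)  1779: Sat (+1)  1780: Mon (+2)  1781: Tue (+1)
  1782: Wed (+1) ✓  1783: Thu (+1)  1784: Sat (+2)  1785: Sun (+1)  … (35 more years) …
  1821: Tue (+1)  1822: Wed (+1) ✓  1823: Thu (+1)  1824: Sat (+2)  1825: Sun (+1)
  1826: Mon (+1)  1827: Tue (+1)  1828: Thu (+2)  1829: Fri (+1)  1830: Sat (+1)
  1831: Sun (+1)  1832: Tue (+2)  1833: Wed (+1) ✓  1834: Thu (+1)
Wednesday years: 1776, 1782, 1793, 1799, 1805, 1811, 1816, 1822, 1833 — 9 in total.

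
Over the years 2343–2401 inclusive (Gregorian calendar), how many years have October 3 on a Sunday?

Track October 3's weekday year by year (advancing +1, or +2 across a Feb 29):
  2343: Sun ✓  2344: Tue (+2)  2345: Wed (+1)  2346: Thu (+1)  2347: Fri (+1)
  2348: Sun (+2) ✓  2349: Mon (+1)  2350: Tue (+1)  2351: Wed (+1)  2352: Fri (+2)
  2353: Sat (+1)  2354: Sun (+1) ✓  2355: Mon (+1)  2356: Wed (+2)  … (31 more years) …
  2388: Mon (+2)  2389: Tue (+1)  2390: Wed (+1)  2391: Thu (+1)  2392: Sat (+2)
  2393: Sun (+1) ✓  2394: Mon (+1)  2395: Tue (+1)  2396: Thu (+2)  2397: Fri (+1)
  2398: Sat (+1)  2399: Sun (+1) ✓  2400: Tue (+2)  2401: Wed (+1)
Sunday years: 2343, 2348, 2354, 2365, 2371, 2376, 2382, 2393, 2399 — 9 in total.

9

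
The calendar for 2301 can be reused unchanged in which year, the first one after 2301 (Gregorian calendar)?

Two years share a calendar iff Jan 1 falls on the same weekday and both are leap or both are common. 2301: Jan 1 is Tuesday, common year.
2302: Jan 1 Wednesday, common
2303: Jan 1 Thursday, common
2304: Jan 1 Friday, leap
2305: Jan 1 Sunday, common
2306: Jan 1 Monday, common
2307: Jan 1 Tuesday, common
2307 matches on both conditions.

2307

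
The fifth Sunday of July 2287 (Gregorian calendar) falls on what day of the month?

July 1, 2287 is a Friday, so the first Sunday is the 3rd.
The fifth Sunday is 3 + 28 = 31.

31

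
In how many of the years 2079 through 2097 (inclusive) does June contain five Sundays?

6

June has 30 days; it has five Sundays when Sunday falls among the first (month-length − 28) days — i.e. when June 1 is one of Sunday/Saturday.
June 1 by year: 2079:Thu 2080:Sat✓ 2081:Sun✓ 2082:Mon 2083:Tue 2084:Thu 2085:Fri 2086:Sat✓ 2087:Sun✓ 2088:Tue 2089:Wed 2090:Thu 2091:Fri 2092:Sun✓ 2093:Mon 2094:Tue 2095:Wed 2096:Fri 2097:Sat✓
Years with five Sundays: 2080, 2081, 2086, 2087, 2092, 2097 → 6.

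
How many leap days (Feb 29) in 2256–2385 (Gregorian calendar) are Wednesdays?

Leap years in 2256–2385: 32 of them.
Feb 29 weekday advances by 5 (mod 7) from one leap year to the next four years later (or differs when a century non-leap intervenes).
Leap-day weekdays: 2256:Fri 2260:Wed✓ 2264:Mon 2268:Sat 2272:Thu 2276:Tue 2280:Sun 2284:Fri 2288:Wed✓ 2292:Mon 2296:Sat 2304:Mon 2308:Sat …(6 more)… 2336:Sat 2340:Thu 2344:Tue 2348:Sun 2352:Fri 2356:Wed✓ 2360:Mon 2364:Sat 2368:Thu 2372:Tue 2376:Sun 2380:Fri 2384:Wed✓
Wednesday: 2260, 2288, 2328, 2356, 2384 → 5.

5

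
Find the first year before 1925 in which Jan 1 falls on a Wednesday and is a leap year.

1908

Jan 1 advances by 2 weekdays after a leap year and by 1 after a common year.
1925: Jan 1 is Thursday.
1924: Tuesday (leap)
1923: Monday
1922: Sunday
1921: Saturday
1920: Thursday (leap)
1919: Wednesday
1918: Tuesday
1917: Monday
1916: Saturday (leap)
1915: Friday
1914: Thursday
1913: Wednesday
1912: Monday (leap)
1911: Sunday
1910: Saturday
1909: Friday
1908: Wednesday (leap)
1908 begins on a Wednesday and is a leap year.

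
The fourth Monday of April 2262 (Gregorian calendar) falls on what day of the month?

28

April 1, 2262 is a Tuesday, so the first Monday is the 7th.
The fourth Monday is 7 + 21 = 28.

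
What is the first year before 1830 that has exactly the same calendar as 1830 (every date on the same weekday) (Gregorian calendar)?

Two years share a calendar iff Jan 1 falls on the same weekday and both are leap or both are common. 1830: Jan 1 is Friday, common year.
1829: Jan 1 Thursday, common
1828: Jan 1 Tuesday, leap
1827: Jan 1 Monday, common
1826: Jan 1 Sunday, common
1825: Jan 1 Saturday, common
1824: Jan 1 Thursday, leap
1823: Jan 1 Wednesday, common
1822: Jan 1 Tuesday, common
1821: Jan 1 Monday, common
1820: Jan 1 Saturday, leap
1819: Jan 1 Friday, common
1819 matches on both conditions.

1819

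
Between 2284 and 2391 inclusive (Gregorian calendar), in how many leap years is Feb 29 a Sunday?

Leap years in 2284–2391: 26 of them.
Feb 29 weekday advances by 5 (mod 7) from one leap year to the next four years later (or differs when a century non-leap intervenes).
Leap-day weekdays: 2284:Fri 2288:Wed 2292:Mon 2296:Sat 2304:Mon 2308:Sat 2312:Thu 2316:Tue 2320:Sun✓ 2324:Fri 2328:Wed 2332:Mon 2336:Sat 2340:Thu 2344:Tue 2348:Sun✓ 2352:Fri 2356:Wed 2360:Mon 2364:Sat 2368:Thu 2372:Tue 2376:Sun✓ 2380:Fri 2384:Wed 2388:Mon
Sunday: 2320, 2348, 2376 → 3.

3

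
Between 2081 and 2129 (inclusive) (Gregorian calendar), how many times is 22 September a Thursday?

7

Track 22 September's weekday year by year (advancing +1, or +2 across a Feb 29):
  2081: Mon  2082: Tue (+1)  2083: Wed (+1)  2084: Fri (+2)  2085: Sat (+1)
  2086: Sun (+1)  2087: Mon (+1)  2088: Wed (+2)  2089: Thu (+1) ✓  2090: Fri (+1)
  2091: Sat (+1)  2092: Mon (+2)  2093: Tue (+1)  2094: Wed (+1)  … (21 more years) …
  2116: Tue (+2)  2117: Wed (+1)  2118: Thu (+1) ✓  2119: Fri (+1)  2120: Sun (+2)
  2121: Mon (+1)  2122: Tue (+1)  2123: Wed (+1)  2124: Fri (+2)  2125: Sat (+1)
  2126: Sun (+1)  2127: Mon (+1)  2128: Wed (+2)  2129: Thu (+1) ✓
Thursday years: 2089, 2095, 2101, 2107, 2112, 2118, 2129 — 7 in total.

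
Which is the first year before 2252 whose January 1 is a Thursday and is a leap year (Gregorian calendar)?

2224

Jan 1 advances by 2 weekdays after a leap year and by 1 after a common year.
2252: Jan 1 is Thursday (leap).
2251: Wednesday
2250: Tuesday
2249: Monday
2248: Saturday (leap)
2247: Friday
2246: Thursday
2245: Wednesday
2244: Monday (leap)
2243: Sunday
2242: Saturday
2241: Friday
2240: Wednesday (leap)
2239: Tuesday
2238: Monday
2237: Sunday
2236: Friday (leap)
2235: Thursday
2234: Wednesday
2233: Tuesday
2232: Sunday (leap)
2231: Saturday
2230: Friday
2229: Thursday
2228: Tuesday (leap)
2227: Monday
2226: Sunday
2225: Saturday
2224: Thursday (leap)
2224 begins on a Thursday and is a leap year.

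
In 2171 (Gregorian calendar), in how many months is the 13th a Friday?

Check the 13th of each month of 2171: Jan 13: Sun, Feb 13: Wed, Mar 13: Wed, Apr 13: Sat, May 13: Mon, Jun 13: Thu, Jul 13: Sat, Aug 13: Tue, Sep 13: Fri, Oct 13: Sun, Nov 13: Wed, Dec 13: Fri.
Friday occurs in September, December — 2 months.

2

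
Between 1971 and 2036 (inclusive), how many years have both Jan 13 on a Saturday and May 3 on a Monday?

0

Check each year's weekday for Jan 13 and May 3:
  1971: Wed/Mon  1972: Thu/Wed  1973: Sat/Thu  1974: Sun/Fri  1975: Mon/Sat  1976: Tue/Mon  1977: Thu/Tue  1978: Fri/Wed  1979: Sat/Thu  1980: Sun/Sat  1981: Tue/Sun  1982: Wed/Mon  1983: Thu/Tue  1984: Fri/Thu  …(38 more)…  2023: Fri/Wed  2024: Sat/Fri  2025: Mon/Sat  2026: Tue/Sun  2027: Wed/Mon  2028: Thu/Wed  2029: Sat/Thu  2030: Sun/Fri  2031: Mon/Sat  2032: Tue/Mon  2033: Thu/Tue  2034: Fri/Wed  2035: Sat/Thu  2036: Sun/Sat
Both conditions hold in: no year — 0.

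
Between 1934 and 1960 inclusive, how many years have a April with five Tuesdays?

April has 30 days; it has five Tuesdays when Tuesday falls among the first (month-length − 28) days — i.e. when April 1 is one of Tuesday/Monday.
April 1 by year: 1934:Sun 1935:Mon✓ 1936:Wed 1937:Thu 1938:Fri 1939:Sat 1940:Mon✓ 1941:Tue✓ 1942:Wed 1943:Thu 1944:Sat 1945:Sun 1946:Mon✓ 1947:Tue✓ 1948:Thu 1949:Fri 1950:Sat 1951:Sun 1952:Tue✓ 1953:Wed 1954:Thu 1955:Fri 1956:Sun 1957:Mon✓ 1958:Tue✓ 1959:Wed 1960:Fri
Years with five Tuesdays: 1935, 1940, 1941, 1946, 1947, 1952, 1957, 1958 → 8.

8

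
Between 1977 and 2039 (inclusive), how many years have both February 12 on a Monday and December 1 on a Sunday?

2

Check each year's weekday for February 12 and December 1:
  1977: Sat/Thu  1978: Sun/Fri  1979: Mon/Sat  1980: Tue/Mon  1981: Thu/Tue  1982: Fri/Wed  1983: Sat/Thu  1984: Sun/Sat  1985: Tue/Sun  1986: Wed/Mon  1987: Thu/Tue  1988: Fri/Thu  1989: Sun/Fri  1990: Mon/Sat  …(35 more)…  2026: Thu/Tue  2027: Fri/Wed  2028: Sat/Fri  2029: Mon/Sat  2030: Tue/Sun  2031: Wed/Mon  2032: Thu/Wed  2033: Sat/Thu  2034: Sun/Fri  2035: Mon/Sat  2036: Tue/Mon  2037: Thu/Tue  2038: Fri/Wed  2039: Sat/Thu
Both conditions hold in: 1996, 2024 — 2.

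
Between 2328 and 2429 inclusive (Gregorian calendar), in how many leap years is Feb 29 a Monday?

Leap years in 2328–2429: 26 of them.
Feb 29 weekday advances by 5 (mod 7) from one leap year to the next four years later (or differs when a century non-leap intervenes).
Leap-day weekdays: 2328:Wed 2332:Mon✓ 2336:Sat 2340:Thu 2344:Tue 2348:Sun 2352:Fri 2356:Wed 2360:Mon✓ 2364:Sat 2368:Thu 2372:Tue 2376:Sun 2380:Fri 2384:Wed 2388:Mon✓ 2392:Sat 2396:Thu 2400:Tue 2404:Sun 2408:Fri 2412:Wed 2416:Mon✓ 2420:Sat 2424:Thu 2428:Tue
Monday: 2332, 2360, 2388, 2416 → 4.

4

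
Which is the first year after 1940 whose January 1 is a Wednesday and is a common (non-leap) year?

Jan 1 advances by 2 weekdays after a leap year and by 1 after a common year.
1940: Jan 1 is Monday (leap).
1941: Wednesday
1941 begins on a Wednesday and is a common year.

1941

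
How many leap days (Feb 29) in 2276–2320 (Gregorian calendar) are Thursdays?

1

Leap years in 2276–2320: 11 of them.
Feb 29 weekday advances by 5 (mod 7) from one leap year to the next four years later (or differs when a century non-leap intervenes).
Leap-day weekdays: 2276:Tue 2280:Sun 2284:Fri 2288:Wed 2292:Mon 2296:Sat 2304:Mon 2308:Sat 2312:Thu✓ 2316:Tue 2320:Sun
Thursday: 2312 → 1.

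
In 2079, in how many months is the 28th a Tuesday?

3

Check the 28th of each month of 2079: Jan 28: Sat, Feb 28: Tue, Mar 28: Tue, Apr 28: Fri, May 28: Sun, Jun 28: Wed, Jul 28: Fri, Aug 28: Mon, Sep 28: Thu, Oct 28: Sat, Nov 28: Tue, Dec 28: Thu.
Tuesday occurs in February, March, November — 3 months.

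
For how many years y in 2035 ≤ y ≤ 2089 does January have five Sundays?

January has 31 days; it has five Sundays when Sunday falls among the first (month-length − 28) days — i.e. when January 1 is one of Sunday/Saturday/Friday.
January 1 by year: 2035:Mon 2036:Tue 2037:Thu 2038:Fri✓ 2039:Sat✓ 2040:Sun✓ 2041:Tue 2042:Wed 2043:Thu 2044:Fri✓ 2045:Sun✓ 2046:Mon 2047:Tue 2048:Wed 2049:Fri✓ …(25 more)… 2075:Tue 2076:Wed 2077:Fri✓ 2078:Sat✓ 2079:Sun✓ 2080:Mon 2081:Wed 2082:Thu 2083:Fri✓ 2084:Sat✓ 2085:Mon 2086:Tue 2087:Wed 2088:Thu 2089:Sat✓
Years with five Sundays: 2038, 2039, 2040, 2044, 2045, 2049, 2050, 2051, 2055, 2056, 2061, 2062, 2066, 2067, 2068, 2072, 2073, 2077, 2078, 2079, 2083, 2084, 2089 → 23.

23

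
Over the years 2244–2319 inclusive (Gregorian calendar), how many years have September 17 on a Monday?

11

Track September 17's weekday year by year (advancing +1, or +2 across a Feb 29):
  2244: Tue  2245: Wed (+1)  2246: Thu (+1)  2247: Fri (+1)  2248: Sun (+2)
  2249: Mon (+1) ✓  2250: Tue (+1)  2251: Wed (+1)  2252: Fri (+2)  2253: Sat (+1)
  2254: Sun (+1)  2255: Mon (+1) ✓  2256: Wed (+2)  2257: Thu (+1)  … (48 more years) …
  2306: Mon (+1) ✓  2307: Tue (+1)  2308: Thu (+2)  2309: Fri (+1)  2310: Sat (+1)
  2311: Sun (+1)  2312: Tue (+2)  2313: Wed (+1)  2314: Thu (+1)  2315: Fri (+1)
  2316: Sun (+2)  2317: Mon (+1) ✓  2318: Tue (+1)  2319: Wed (+1)
Monday years: 2249, 2255, 2260, 2266, 2277, 2283, 2288, 2294, 2300, 2306, 2317 — 11 in total.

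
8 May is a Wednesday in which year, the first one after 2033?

From one year to the next, a fixed date's weekday advances by 1, or by 2 when a Feb 29 lies between the two dates.
2033: May 8 is Sunday.
2034: Monday (+1)
2035: Tuesday (+1)
2036: Thursday (+2)
2037: Friday (+1)
2038: Saturday (+1)
2039: Sunday (+1)
2040: Tuesday (+2)
2041: Wednesday (+1)
8 May falls on a Wednesday in 2041.

2041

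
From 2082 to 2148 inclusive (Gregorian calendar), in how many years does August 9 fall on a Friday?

9

Track August 9's weekday year by year (advancing +1, or +2 across a Feb 29):
  2082: Sun  2083: Mon (+1)  2084: Wed (+2)  2085: Thu (+1)  2086: Fri (+1) ✓
  2087: Sat (+1)  2088: Mon (+2)  2089: Tue (+1)  2090: Wed (+1)  2091: Thu (+1)
  2092: Sat (+2)  2093: Sun (+1)  2094: Mon (+1)  2095: Tue (+1)  … (39 more years) …
  2135: Tue (+1)  2136: Thu (+2)  2137: Fri (+1) ✓  2138: Sat (+1)  2139: Sun (+1)
  2140: Tue (+2)  2141: Wed (+1)  2142: Thu (+1)  2143: Fri (+1) ✓  2144: Sun (+2)
  2145: Mon (+1)  2146: Tue (+1)  2147: Wed (+1)  2148: Fri (+2) ✓
Friday years: 2086, 2097, 2109, 2115, 2120, 2126, 2137, 2143, 2148 — 9 in total.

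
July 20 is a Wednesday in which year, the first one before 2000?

1994

From one year to the next, a fixed date's weekday advances by 1, or by 2 when a Feb 29 lies between the two dates.
2000: July 20 is Thursday.
1999: Tuesday (−2)
1998: Monday (−1)
1997: Sunday (−1)
1996: Saturday (−1)
1995: Thursday (−2)
1994: Wednesday (−1)
July 20 falls on a Wednesday in 1994.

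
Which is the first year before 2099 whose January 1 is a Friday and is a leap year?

Jan 1 advances by 2 weekdays after a leap year and by 1 after a common year.
2099: Jan 1 is Thursday.
2098: Wednesday
2097: Tuesday
2096: Sunday (leap)
2095: Saturday
2094: Friday
2093: Thursday
2092: Tuesday (leap)
2091: Monday
2090: Sunday
2089: Saturday
2088: Thursday (leap)
2087: Wednesday
2086: Tuesday
2085: Monday
2084: Saturday (leap)
2083: Friday
2082: Thursday
2081: Wednesday
2080: Monday (leap)
2079: Sunday
2078: Saturday
2077: Friday
2076: Wednesday (leap)
2075: Tuesday
2074: Monday
2073: Sunday
2072: Friday (leap)
2072 begins on a Friday and is a leap year.

2072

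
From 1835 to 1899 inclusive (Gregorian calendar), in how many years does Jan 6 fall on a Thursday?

Track Jan 6's weekday year by year (advancing +1, or +2 across a Feb 29):
  1835: Tue  1836: Wed (+1)  1837: Fri (+2)  1838: Sat (+1)  1839: Sun (+1)
  1840: Mon (+1)  1841: Wed (+2)  1842: Thu (+1) ✓  1843: Fri (+1)  1844: Sat (+1)
  1845: Mon (+2)  1846: Tue (+1)  1847: Wed (+1)  1848: Thu (+1) ✓  … (37 more years) …
  1886: Wed (+1)  1887: Thu (+1) ✓  1888: Fri (+1)  1889: Sun (+2)  1890: Mon (+1)
  1891: Tue (+1)  1892: Wed (+1)  1893: Fri (+2)  1894: Sat (+1)  1895: Sun (+1)
  1896: Mon (+1)  1897: Wed (+2)  1898: Thu (+1) ✓  1899: Fri (+1)
Thursday years: 1842, 1848, 1853, 1859, 1870, 1876, 1881, 1887, 1898 — 9 in total.

9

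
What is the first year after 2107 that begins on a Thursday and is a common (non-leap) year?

2111

Jan 1 advances by 2 weekdays after a leap year and by 1 after a common year.
2107: Jan 1 is Saturday.
2108: Sunday (leap)
2109: Tuesday
2110: Wednesday
2111: Thursday
2111 begins on a Thursday and is a common year.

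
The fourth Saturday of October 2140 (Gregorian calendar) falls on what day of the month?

22

October 1, 2140 is a Saturday, so the first Saturday is the 1st.
The fourth Saturday is 1 + 21 = 22.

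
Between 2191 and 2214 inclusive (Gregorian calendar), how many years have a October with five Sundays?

October has 31 days; it has five Sundays when Sunday falls among the first (month-length − 28) days — i.e. when October 1 is one of Sunday/Saturday/Friday.
October 1 by year: 2191:Sat✓ 2192:Mon 2193:Tue 2194:Wed 2195:Thu 2196:Sat✓ 2197:Sun✓ 2198:Mon 2199:Tue 2200:Wed 2201:Thu 2202:Fri✓ 2203:Sat✓ 2204:Mon 2205:Tue 2206:Wed 2207:Thu 2208:Sat✓ 2209:Sun✓ 2210:Mon 2211:Tue 2212:Thu 2213:Fri✓ 2214:Sat✓
Years with five Sundays: 2191, 2196, 2197, 2202, 2203, 2208, 2209, 2213, 2214 → 9.

9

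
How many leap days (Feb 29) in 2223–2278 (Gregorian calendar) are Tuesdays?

2

Leap years in 2223–2278: 14 of them.
Feb 29 weekday advances by 5 (mod 7) from one leap year to the next four years later (or differs when a century non-leap intervenes).
Leap-day weekdays: 2224:Sun 2228:Fri 2232:Wed 2236:Mon 2240:Sat 2244:Thu 2248:Tue✓ 2252:Sun 2256:Fri 2260:Wed 2264:Mon 2268:Sat 2272:Thu 2276:Tue✓
Tuesday: 2248, 2276 → 2.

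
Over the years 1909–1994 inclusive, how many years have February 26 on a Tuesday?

Track February 26's weekday year by year (advancing +1, or +2 across a Feb 29):
  1909: Fri  1910: Sat (+1)  1911: Sun (+1)  1912: Mon (+1)  1913: Wed (+2)
  1914: Thu (+1)  1915: Fri (+1)  1916: Sat (+1)  1917: Mon (+2)  1918: Tue (+1) ✓
  1919: Wed (+1)  1920: Thu (+1)  1921: Sat (+2)  1922: Sun (+1)  … (58 more years) …
  1981: Thu (+2)  1982: Fri (+1)  1983: Sat (+1)  1984: Sun (+1)  1985: Tue (+2) ✓
  1986: Wed (+1)  1987: Thu (+1)  1988: Fri (+1)  1989: Sun (+2)  1990: Mon (+1)
  1991: Tue (+1) ✓  1992: Wed (+1)  1993: Fri (+2)  1994: Sat (+1)
Tuesday years: 1918, 1924, 1929, 1935, 1946, 1952, 1957, 1963, 1974, 1980, 1985, 1991 — 12 in total.

12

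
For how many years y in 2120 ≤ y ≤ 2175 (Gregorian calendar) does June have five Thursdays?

16

June has 30 days; it has five Thursdays when Thursday falls among the first (month-length − 28) days — i.e. when June 1 is one of Thursday/Wednesday.
June 1 by year: 2120:Sat 2121:Sun 2122:Mon 2123:Tue 2124:Thu✓ 2125:Fri 2126:Sat 2127:Sun 2128:Tue 2129:Wed✓ 2130:Thu✓ 2131:Fri 2132:Sun 2133:Mon 2134:Tue …(26 more)… 2161:Mon 2162:Tue 2163:Wed✓ 2164:Fri 2165:Sat 2166:Sun 2167:Mon 2168:Wed✓ 2169:Thu✓ 2170:Fri 2171:Sat 2172:Mon 2173:Tue 2174:Wed✓ 2175:Thu✓
Years with five Thursdays: 2124, 2129, 2130, 2135, 2140, 2141, 2146, 2147, 2152, 2157, 2158, 2163, 2168, 2169, 2174, 2175 → 16.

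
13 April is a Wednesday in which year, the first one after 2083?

From one year to the next, a fixed date's weekday advances by 1, or by 2 when a Feb 29 lies between the two dates.
2083: April 13 is Tuesday.
2084: Thursday (+2)
2085: Friday (+1)
2086: Saturday (+1)
2087: Sunday (+1)
2088: Tuesday (+2)
2089: Wednesday (+1)
13 April falls on a Wednesday in 2089.

2089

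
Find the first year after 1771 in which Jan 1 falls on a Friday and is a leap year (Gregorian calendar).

1796

Jan 1 advances by 2 weekdays after a leap year and by 1 after a common year.
1771: Jan 1 is Tuesday.
1772: Wednesday (leap)
1773: Friday
1774: Saturday
1775: Sunday
1776: Monday (leap)
1777: Wednesday
1778: Thursday
1779: Friday
1780: Saturday (leap)
1781: Monday
1782: Tuesday
1783: Wednesday
1784: Thursday (leap)
1785: Saturday
1786: Sunday
1787: Monday
1788: Tuesday (leap)
1789: Thursday
1790: Friday
1791: Saturday
1792: Sunday (leap)
1793: Tuesday
1794: Wednesday
1795: Thursday
1796: Friday (leap)
1796 begins on a Friday and is a leap year.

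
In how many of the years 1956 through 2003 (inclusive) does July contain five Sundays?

20

July has 31 days; it has five Sundays when Sunday falls among the first (month-length − 28) days — i.e. when July 1 is one of Sunday/Saturday/Friday.
July 1 by year: 1956:Sun✓ 1957:Mon 1958:Tue 1959:Wed 1960:Fri✓ 1961:Sat✓ 1962:Sun✓ 1963:Mon 1964:Wed 1965:Thu 1966:Fri✓ 1967:Sat✓ 1968:Mon 1969:Tue 1970:Wed …(18 more)… 1989:Sat✓ 1990:Sun✓ 1991:Mon 1992:Wed 1993:Thu 1994:Fri✓ 1995:Sat✓ 1996:Mon 1997:Tue 1998:Wed 1999:Thu 2000:Sat✓ 2001:Sun✓ 2002:Mon 2003:Tue
Years with five Sundays: 1956, 1960, 1961, 1962, 1966, 1967, 1972, 1973, 1977, 1978, 1979, 1983, 1984, 1988, 1989, 1990, 1994, 1995, 2000, 2001 → 20.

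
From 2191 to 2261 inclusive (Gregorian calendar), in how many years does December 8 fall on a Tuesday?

10

Track December 8's weekday year by year (advancing +1, or +2 across a Feb 29):
  2191: Thu  2192: Sat (+2)  2193: Sun (+1)  2194: Mon (+1)  2195: Tue (+1) ✓
  2196: Thu (+2)  2197: Fri (+1)  2198: Sat (+1)  2199: Sun (+1)  2200: Mon (+1)
  2201: Tue (+1) ✓  2202: Wed (+1)  2203: Thu (+1)  2204: Sat (+2)  … (43 more years) …
  2248: Fri (+2)  2249: Sat (+1)  2250: Sun (+1)  2251: Mon (+1)  2252: Wed (+2)
  2253: Thu (+1)  2254: Fri (+1)  2255: Sat (+1)  2256: Mon (+2)  2257: Tue (+1) ✓
  2258: Wed (+1)  2259: Thu (+1)  2260: Sat (+2)  2261: Sun (+1)
Tuesday years: 2195, 2201, 2207, 2212, 2218, 2229, 2235, 2240, 2246, 2257 — 10 in total.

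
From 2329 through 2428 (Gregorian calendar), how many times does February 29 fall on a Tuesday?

Leap years in 2329–2428: 25 of them.
Feb 29 weekday advances by 5 (mod 7) from one leap year to the next four years later (or differs when a century non-leap intervenes).
Leap-day weekdays: 2332:Mon 2336:Sat 2340:Thu 2344:Tue✓ 2348:Sun 2352:Fri 2356:Wed 2360:Mon 2364:Sat 2368:Thu 2372:Tue✓ 2376:Sun 2380:Fri 2384:Wed 2388:Mon 2392:Sat 2396:Thu 2400:Tue✓ 2404:Sun 2408:Fri 2412:Wed 2416:Mon 2420:Sat 2424:Thu 2428:Tue✓
Tuesday: 2344, 2372, 2400, 2428 → 4.

4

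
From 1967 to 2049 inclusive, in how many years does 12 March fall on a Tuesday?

Track 12 March's weekday year by year (advancing +1, or +2 across a Feb 29):
  1967: Sun  1968: Tue (+2) ✓  1969: Wed (+1)  1970: Thu (+1)  1971: Fri (+1)
  1972: Sun (+2)  1973: Mon (+1)  1974: Tue (+1) ✓  1975: Wed (+1)  1976: Fri (+2)
  1977: Sat (+1)  1978: Sun (+1)  1979: Mon (+1)  1980: Wed (+2)  … (55 more years) …
  2036: Wed (+2)  2037: Thu (+1)  2038: Fri (+1)  2039: Sat (+1)  2040: Mon (+2)
  2041: Tue (+1) ✓  2042: Wed (+1)  2043: Thu (+1)  2044: Sat (+2)  2045: Sun (+1)
  2046: Mon (+1)  2047: Tue (+1) ✓  2048: Thu (+2)  2049: Fri (+1)
Tuesday years: 1968, 1974, 1985, 1991, 1996, 2002, 2013, 2019, 2024, 2030, 2041, 2047 — 12 in total.

12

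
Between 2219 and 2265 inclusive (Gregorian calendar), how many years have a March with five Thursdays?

21

March has 31 days; it has five Thursdays when Thursday falls among the first (month-length − 28) days — i.e. when March 1 is one of Thursday/Wednesday/Tuesday.
March 1 by year: 2219:Mon 2220:Wed✓ 2221:Thu✓ 2222:Fri 2223:Sat 2224:Mon 2225:Tue✓ 2226:Wed✓ 2227:Thu✓ 2228:Sat 2229:Sun 2230:Mon 2231:Tue✓ 2232:Thu✓ 2233:Fri …(17 more)… 2251:Sat 2252:Mon 2253:Tue✓ 2254:Wed✓ 2255:Thu✓ 2256:Sat 2257:Sun 2258:Mon 2259:Tue✓ 2260:Thu✓ 2261:Fri 2262:Sat 2263:Sun 2264:Tue✓ 2265:Wed✓
Years with five Thursdays: 2220, 2221, 2225, 2226, 2227, 2231, 2232, 2236, 2237, 2238, 2242, 2243, 2248, 2249, 2253, 2254, 2255, 2259, 2260, 2264, 2265 → 21.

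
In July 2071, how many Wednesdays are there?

July 2071 has 31 days and begins on Wednesday.
The first Wednesday is July 1.
Wednesdays fall on 1, 8, 15, 22, 29 — that's 5.

5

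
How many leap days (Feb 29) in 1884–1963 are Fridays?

Leap years in 1884–1963: 19 of them.
Feb 29 weekday advances by 5 (mod 7) from one leap year to the next four years later (or differs when a century non-leap intervenes).
Leap-day weekdays: 1884:Fri✓ 1888:Wed 1892:Mon 1896:Sat 1904:Mon 1908:Sat 1912:Thu 1916:Tue 1920:Sun 1924:Fri✓ 1928:Wed 1932:Mon 1936:Sat 1940:Thu 1944:Tue 1948:Sun 1952:Fri✓ 1956:Wed 1960:Mon
Friday: 1884, 1924, 1952 → 3.

3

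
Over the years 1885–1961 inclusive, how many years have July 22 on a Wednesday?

12

Track July 22's weekday year by year (advancing +1, or +2 across a Feb 29):
  1885: Wed ✓  1886: Thu (+1)  1887: Fri (+1)  1888: Sun (+2)  1889: Mon (+1)
  1890: Tue (+1)  1891: Wed (+1) ✓  1892: Fri (+2)  1893: Sat (+1)  1894: Sun (+1)
  1895: Mon (+1)  1896: Wed (+2) ✓  1897: Thu (+1)  1898: Fri (+1)  … (49 more years) …
  1948: Thu (+2)  1949: Fri (+1)  1950: Sat (+1)  1951: Sun (+1)  1952: Tue (+2)
  1953: Wed (+1) ✓  1954: Thu (+1)  1955: Fri (+1)  1956: Sun (+2)  1957: Mon (+1)
  1958: Tue (+1)  1959: Wed (+1) ✓  1960: Fri (+2)  1961: Sat (+1)
Wednesday years: 1885, 1891, 1896, 1903, 1908, 1914, 1925, 1931, 1936, 1942, 1953, 1959 — 12 in total.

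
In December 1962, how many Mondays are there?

5

December 1962 has 31 days and begins on Saturday.
The first Monday is December 3.
Mondays fall on 3, 10, 17, 24, 31 — that's 5.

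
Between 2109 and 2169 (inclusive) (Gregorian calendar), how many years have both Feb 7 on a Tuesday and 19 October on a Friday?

2

Check each year's weekday for Feb 7 and 19 October:
  2109: Thu/Sat  2110: Fri/Sun  2111: Sat/Mon  2112: Sun/Wed  2113: Tue/Thu  2114: Wed/Fri  2115: Thu/Sat  2116: Fri/Mon  2117: Sun/Tue  2118: Mon/Wed  2119: Tue/Thu  2120: Wed/Sat  2121: Fri/Sun  2122: Sat/Mon  …(33 more)…  2156: Sat/Tue  2157: Mon/Wed  2158: Tue/Thu  2159: Wed/Fri  2160: Thu/Sun  2161: Sat/Mon  2162: Sun/Tue  2163: Mon/Wed  2164: Tue/Fri ✓  2165: Thu/Sat  2166: Fri/Sun  2167: Sat/Mon  2168: Sun/Wed  2169: Tue/Thu
Both conditions hold in: 2136, 2164 — 2.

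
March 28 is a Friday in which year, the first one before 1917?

1913

From one year to the next, a fixed date's weekday advances by 1, or by 2 when a Feb 29 lies between the two dates.
1917: March 28 is Wednesday.
1916: Tuesday (−1)
1915: Sunday (−2)
1914: Saturday (−1)
1913: Friday (−1)
March 28 falls on a Friday in 1913.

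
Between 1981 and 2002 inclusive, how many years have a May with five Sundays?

May has 31 days; it has five Sundays when Sunday falls among the first (month-length − 28) days — i.e. when May 1 is one of Sunday/Saturday/Friday.
May 1 by year: 1981:Fri✓ 1982:Sat✓ 1983:Sun✓ 1984:Tue 1985:Wed 1986:Thu 1987:Fri✓ 1988:Sun✓ 1989:Mon 1990:Tue 1991:Wed 1992:Fri✓ 1993:Sat✓ 1994:Sun✓ 1995:Mon 1996:Wed 1997:Thu 1998:Fri✓ 1999:Sat✓ 2000:Mon 2001:Tue 2002:Wed
Years with five Sundays: 1981, 1982, 1983, 1987, 1988, 1992, 1993, 1994, 1998, 1999 → 10.

10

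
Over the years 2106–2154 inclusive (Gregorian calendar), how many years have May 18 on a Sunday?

6

Track May 18's weekday year by year (advancing +1, or +2 across a Feb 29):
  2106: Tue  2107: Wed (+1)  2108: Fri (+2)  2109: Sat (+1)  2110: Sun (+1) ✓
  2111: Mon (+1)  2112: Wed (+2)  2113: Thu (+1)  2114: Fri (+1)  2115: Sat (+1)
  2116: Mon (+2)  2117: Tue (+1)  2118: Wed (+1)  2119: Thu (+1)  … (21 more years) …
  2141: Thu (+1)  2142: Fri (+1)  2143: Sat (+1)  2144: Mon (+2)  2145: Tue (+1)
  2146: Wed (+1)  2147: Thu (+1)  2148: Sat (+2)  2149: Sun (+1) ✓  2150: Mon (+1)
  2151: Tue (+1)  2152: Thu (+2)  2153: Fri (+1)  2154: Sat (+1)
Sunday years: 2110, 2121, 2127, 2132, 2138, 2149 — 6 in total.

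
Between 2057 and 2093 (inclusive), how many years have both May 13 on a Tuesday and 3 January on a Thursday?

Check each year's weekday for May 13 and 3 January:
  2057: Sun/Wed  2058: Mon/Thu  2059: Tue/Fri  2060: Thu/Sat  2061: Fri/Mon  2062: Sat/Tue  2063: Sun/Wed  2064: Tue/Thu ✓  2065: Wed/Sat  2066: Thu/Sun  2067: Fri/Mon  2068: Sun/Tue  2069: Mon/Thu  2070: Tue/Fri  …(9 more)…  2080: Mon/Wed  2081: Tue/Fri  2082: Wed/Sat  2083: Thu/Sun  2084: Sat/Mon  2085: Sun/Wed  2086: Mon/Thu  2087: Tue/Fri  2088: Thu/Sat  2089: Fri/Mon  2090: Sat/Tue  2091: Sun/Wed  2092: Tue/Thu ✓  2093: Wed/Sat
Both conditions hold in: 2064, 2092 — 2.

2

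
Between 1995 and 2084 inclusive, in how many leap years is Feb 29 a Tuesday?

Leap years in 1995–2084: 23 of them.
Feb 29 weekday advances by 5 (mod 7) from one leap year to the next four years later (or differs when a century non-leap intervenes).
Leap-day weekdays: 1996:Thu 2000:Tue✓ 2004:Sun 2008:Fri 2012:Wed 2016:Mon 2020:Sat 2024:Thu 2028:Tue✓ 2032:Sun 2036:Fri 2040:Wed 2044:Mon 2048:Sat 2052:Thu 2056:Tue✓ 2060:Sun 2064:Fri 2068:Wed 2072:Mon 2076:Sat 2080:Thu 2084:Tue✓
Tuesday: 2000, 2028, 2056, 2084 → 4.

4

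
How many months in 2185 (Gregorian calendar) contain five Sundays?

A month of length L has five Sundays iff its first Sunday is on day ≤ L−28 (so day 1–3 in a 31-day month, 1–2 in a 30-day month, day 1 in a leap February).
Checking each month of 2185: Jan starts Sat (31d) ✓; Feb starts Tue (28d); Mar starts Tue (31d); Apr starts Fri (30d); May starts Sun (31d) ✓; Jun starts Wed (30d); Jul starts Fri (31d) ✓; Aug starts Mon (31d); Sep starts Thu (30d); Oct starts Sat (31d) ✓; Nov starts Tue (30d); Dec starts Thu (31d).
Five-Sunday months: January, May, July, October → 4.

4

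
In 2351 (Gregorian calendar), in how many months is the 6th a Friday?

2

Check the 6th of each month of 2351: Jan 6: Sat, Feb 6: Tue, Mar 6: Tue, Apr 6: Fri, May 6: Sun, Jun 6: Wed, Jul 6: Fri, Aug 6: Mon, Sep 6: Thu, Oct 6: Sat, Nov 6: Tue, Dec 6: Thu.
Friday occurs in April, July — 2 months.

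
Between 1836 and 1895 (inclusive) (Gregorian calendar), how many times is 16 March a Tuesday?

8

Track 16 March's weekday year by year (advancing +1, or +2 across a Feb 29):
  1836: Wed  1837: Thu (+1)  1838: Fri (+1)  1839: Sat (+1)  1840: Mon (+2)
  1841: Tue (+1) ✓  1842: Wed (+1)  1843: Thu (+1)  1844: Sat (+2)  1845: Sun (+1)
  1846: Mon (+1)  1847: Tue (+1) ✓  1848: Thu (+2)  1849: Fri (+1)  … (32 more years) …
  1882: Thu (+1)  1883: Fri (+1)  1884: Sun (+2)  1885: Mon (+1)  1886: Tue (+1) ✓
  1887: Wed (+1)  1888: Fri (+2)  1889: Sat (+1)  1890: Sun (+1)  1891: Mon (+1)
  1892: Wed (+2)  1893: Thu (+1)  1894: Fri (+1)  1895: Sat (+1)
Tuesday years: 1841, 1847, 1852, 1858, 1869, 1875, 1880, 1886 — 8 in total.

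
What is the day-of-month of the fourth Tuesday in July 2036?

22

July 1, 2036 is a Tuesday, so the first Tuesday is the 1st.
The fourth Tuesday is 1 + 21 = 22.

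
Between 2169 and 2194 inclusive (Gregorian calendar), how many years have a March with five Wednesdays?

11

March has 31 days; it has five Wednesdays when Wednesday falls among the first (month-length − 28) days — i.e. when March 1 is one of Wednesday/Tuesday/Monday.
March 1 by year: 2169:Wed✓ 2170:Thu 2171:Fri 2172:Sun 2173:Mon✓ 2174:Tue✓ 2175:Wed✓ 2176:Fri 2177:Sat 2178:Sun 2179:Mon✓ 2180:Wed✓ 2181:Thu 2182:Fri 2183:Sat 2184:Mon✓ 2185:Tue✓ 2186:Wed✓ 2187:Thu 2188:Sat 2189:Sun 2190:Mon✓ 2191:Tue✓ 2192:Thu 2193:Fri 2194:Sat
Years with five Wednesdays: 2169, 2173, 2174, 2175, 2179, 2180, 2184, 2185, 2186, 2190, 2191 → 11.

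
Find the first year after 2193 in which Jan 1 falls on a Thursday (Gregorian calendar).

2195

Jan 1 advances by 2 weekdays after a leap year and by 1 after a common year.
2193: Jan 1 is Tuesday.
2194: Wednesday
2195: Thursday
2195 begins on a Thursday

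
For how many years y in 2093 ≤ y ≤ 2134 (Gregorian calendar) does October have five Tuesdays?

October has 31 days; it has five Tuesdays when Tuesday falls among the first (month-length − 28) days — i.e. when October 1 is one of Tuesday/Monday/Sunday.
October 1 by year: 2093:Thu 2094:Fri 2095:Sat 2096:Mon✓ 2097:Tue✓ 2098:Wed 2099:Thu 2100:Fri 2101:Sat 2102:Sun✓ 2103:Mon✓ 2104:Wed 2105:Thu 2106:Fri 2107:Sat …(12 more)… 2120:Tue✓ 2121:Wed 2122:Thu 2123:Fri 2124:Sun✓ 2125:Mon✓ 2126:Tue✓ 2127:Wed 2128:Fri 2129:Sat 2130:Sun✓ 2131:Mon✓ 2132:Wed 2133:Thu 2134:Fri
Years with five Tuesdays: 2096, 2097, 2102, 2103, 2108, 2109, 2113, 2114, 2115, 2119, 2120, 2124, 2125, 2126, 2130, 2131 → 16.

16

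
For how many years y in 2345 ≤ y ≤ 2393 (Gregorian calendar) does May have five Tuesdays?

May has 31 days; it has five Tuesdays when Tuesday falls among the first (month-length − 28) days — i.e. when May 1 is one of Tuesday/Monday/Sunday.
May 1 by year: 2345:Tue✓ 2346:Wed 2347:Thu 2348:Sat 2349:Sun✓ 2350:Mon✓ 2351:Tue✓ 2352:Thu 2353:Fri 2354:Sat 2355:Sun✓ 2356:Tue✓ 2357:Wed 2358:Thu 2359:Fri …(19 more)… 2379:Tue✓ 2380:Thu 2381:Fri 2382:Sat 2383:Sun✓ 2384:Tue✓ 2385:Wed 2386:Thu 2387:Fri 2388:Sun✓ 2389:Mon✓ 2390:Tue✓ 2391:Wed 2392:Fri 2393:Sat
Years with five Tuesdays: 2345, 2349, 2350, 2351, 2355, 2356, 2360, 2361, 2362, 2366, 2367, 2372, 2373, 2377, 2378, 2379, 2383, 2384, 2388, 2389, 2390 → 21.

21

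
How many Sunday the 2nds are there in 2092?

Check the 2nd of each month of 2092: Jan 2: Wed, Feb 2: Sat, Mar 2: Sun, Apr 2: Wed, May 2: Fri, Jun 2: Mon, Jul 2: Wed, Aug 2: Sat, Sep 2: Tue, Oct 2: Thu, Nov 2: Sun, Dec 2: Tue.
Sunday occurs in March, November — 2 months.

2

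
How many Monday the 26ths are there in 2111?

Check the 26th of each month of 2111: Jan 26: Mon, Feb 26: Thu, Mar 26: Thu, Apr 26: Sun, May 26: Tue, Jun 26: Fri, Jul 26: Sun, Aug 26: Wed, Sep 26: Sat, Oct 26: Mon, Nov 26: Thu, Dec 26: Sat.
Monday occurs in January, October — 2 months.

2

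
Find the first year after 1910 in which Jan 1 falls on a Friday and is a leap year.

Jan 1 advances by 2 weekdays after a leap year and by 1 after a common year.
1910: Jan 1 is Saturday.
1911: Sunday
1912: Monday (leap)
1913: Wednesday
1914: Thursday
1915: Friday
1916: Saturday (leap)
1917: Monday
1918: Tuesday
1919: Wednesday
1920: Thursday (leap)
1921: Saturday
1922: Sunday
1923: Monday
1924: Tuesday (leap)
1925: Thursday
1926: Friday
1927: Saturday
1928: Sunday (leap)
1929: Tuesday
1930: Wednesday
1931: Thursday
1932: Friday (leap)
1932 begins on a Friday and is a leap year.

1932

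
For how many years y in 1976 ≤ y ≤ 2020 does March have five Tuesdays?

March has 31 days; it has five Tuesdays when Tuesday falls among the first (month-length − 28) days — i.e. when March 1 is one of Tuesday/Monday/Sunday.
March 1 by year: 1976:Mon✓ 1977:Tue✓ 1978:Wed 1979:Thu 1980:Sat 1981:Sun✓ 1982:Mon✓ 1983:Tue✓ 1984:Thu 1985:Fri 1986:Sat 1987:Sun✓ 1988:Tue✓ 1989:Wed 1990:Thu …(15 more)… 2006:Wed 2007:Thu 2008:Sat 2009:Sun✓ 2010:Mon✓ 2011:Tue✓ 2012:Thu 2013:Fri 2014:Sat 2015:Sun✓ 2016:Tue✓ 2017:Wed 2018:Thu 2019:Fri 2020:Sun✓
Years with five Tuesdays: 1976, 1977, 1981, 1982, 1983, 1987, 1988, 1992, 1993, 1994, 1998, 1999, 2004, 2005, 2009, 2010, 2011, 2015, 2016, 2020 → 20.

20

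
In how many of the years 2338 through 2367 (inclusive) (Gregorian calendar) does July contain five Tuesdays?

12

July has 31 days; it has five Tuesdays when Tuesday falls among the first (month-length − 28) days — i.e. when July 1 is one of Tuesday/Monday/Sunday.
July 1 by year: 2338:Fri 2339:Sat 2340:Mon✓ 2341:Tue✓ 2342:Wed 2343:Thu 2344:Sat 2345:Sun✓ 2346:Mon✓ 2347:Tue✓ 2348:Thu 2349:Fri 2350:Sat 2351:Sun✓ 2352:Tue✓ 2353:Wed 2354:Thu 2355:Fri 2356:Sun✓ 2357:Mon✓ 2358:Tue✓ 2359:Wed 2360:Fri 2361:Sat 2362:Sun✓ 2363:Mon✓ 2364:Wed 2365:Thu 2366:Fri 2367:Sat
Years with five Tuesdays: 2340, 2341, 2345, 2346, 2347, 2351, 2352, 2356, 2357, 2358, 2362, 2363 → 12.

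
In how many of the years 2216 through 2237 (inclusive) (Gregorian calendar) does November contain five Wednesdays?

6

November has 30 days; it has five Wednesdays when Wednesday falls among the first (month-length − 28) days — i.e. when November 1 is one of Wednesday/Tuesday.
November 1 by year: 2216:Fri 2217:Sat 2218:Sun 2219:Mon 2220:Wed✓ 2221:Thu 2222:Fri 2223:Sat 2224:Mon 2225:Tue✓ 2226:Wed✓ 2227:Thu 2228:Sat 2229:Sun 2230:Mon 2231:Tue✓ 2232:Thu 2233:Fri 2234:Sat 2235:Sun 2236:Tue✓ 2237:Wed✓
Years with five Wednesdays: 2220, 2225, 2226, 2231, 2236, 2237 → 6.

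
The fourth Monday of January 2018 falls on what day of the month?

January 1, 2018 is a Monday, so the first Monday is the 1st.
The fourth Monday is 1 + 21 = 22.

22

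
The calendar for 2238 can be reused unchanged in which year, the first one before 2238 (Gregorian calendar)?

2227

Two years share a calendar iff Jan 1 falls on the same weekday and both are leap or both are common. 2238: Jan 1 is Monday, common year.
2237: Jan 1 Sunday, common
2236: Jan 1 Friday, leap
2235: Jan 1 Thursday, common
2234: Jan 1 Wednesday, common
2233: Jan 1 Tuesday, common
2232: Jan 1 Sunday, leap
2231: Jan 1 Saturday, common
2230: Jan 1 Friday, common
2229: Jan 1 Thursday, common
2228: Jan 1 Tuesday, leap
2227: Jan 1 Monday, common
2227 matches on both conditions.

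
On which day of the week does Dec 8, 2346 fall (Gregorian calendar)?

January 1, 2346 is a Tuesday.
December 8 is day 342 of the year, i.e. 341 days after Jan 1.
341 mod 7 = 5, so advance 5 weekdays from Tuesday: Sunday.

Sunday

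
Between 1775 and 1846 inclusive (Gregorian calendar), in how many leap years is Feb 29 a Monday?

Leap years in 1775–1846: 17 of them.
Feb 29 weekday advances by 5 (mod 7) from one leap year to the next four years later (or differs when a century non-leap intervenes).
Leap-day weekdays: 1776:Thu 1780:Tue 1784:Sun 1788:Fri 1792:Wed 1796:Mon✓ 1804:Wed 1808:Mon✓ 1812:Sat 1816:Thu 1820:Tue 1824:Sun 1828:Fri 1832:Wed 1836:Mon✓ 1840:Sat 1844:Thu
Monday: 1796, 1808, 1836 → 3.

3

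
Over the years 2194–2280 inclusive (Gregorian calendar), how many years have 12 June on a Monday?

Track 12 June's weekday year by year (advancing +1, or +2 across a Feb 29):
  2194: Thu  2195: Fri (+1)  2196: Sun (+2)  2197: Mon (+1) ✓  2198: Tue (+1)
  2199: Wed (+1)  2200: Thu (+1)  2201: Fri (+1)  2202: Sat (+1)  2203: Sun (+1)
  2204: Tue (+2)  2205: Wed (+1)  2206: Thu (+1)  2207: Fri (+1)  … (59 more years) …
  2267: Wed (+1)  2268: Fri (+2)  2269: Sat (+1)  2270: Sun (+1)  2271: Mon (+1) ✓
  2272: Wed (+2)  2273: Thu (+1)  2274: Fri (+1)  2275: Sat (+1)  2276: Mon (+2) ✓
  2277: Tue (+1)  2278: Wed (+1)  2279: Thu (+1)  2280: Sat (+2)
Monday years: 2197, 2209, 2215, 2220, 2226, 2237, 2243, 2248, 2254, 2265, 2271, 2276 — 12 in total.

12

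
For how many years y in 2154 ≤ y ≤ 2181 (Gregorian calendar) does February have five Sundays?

1

February has 28 days (29 in leap years); it has five Sundays when Sunday falls among the first (month-length − 28) days — i.e. when February 1 is Sunday in a leap year (never in a common year).
February 1 by year: 2154:Fri 2155:Sat 2156:Sun✓ 2157:Tue 2158:Wed 2159:Thu 2160:Fri 2161:Sun 2162:Mon 2163:Tue 2164:Wed 2165:Fri 2166:Sat 2167:Sun 2168:Mon 2169:Wed 2170:Thu 2171:Fri 2172:Sat 2173:Mon 2174:Tue 2175:Wed 2176:Thu 2177:Sat 2178:Sun 2179:Mon 2180:Tue 2181:Thu
Years with five Sundays: 2156 → 1.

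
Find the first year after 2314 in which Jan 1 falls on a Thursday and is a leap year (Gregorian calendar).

Jan 1 advances by 2 weekdays after a leap year and by 1 after a common year.
2314: Jan 1 is Thursday.
2315: Friday
2316: Saturday (leap)
2317: Monday
2318: Tuesday
2319: Wednesday
2320: Thursday (leap)
2320 begins on a Thursday and is a leap year.

2320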